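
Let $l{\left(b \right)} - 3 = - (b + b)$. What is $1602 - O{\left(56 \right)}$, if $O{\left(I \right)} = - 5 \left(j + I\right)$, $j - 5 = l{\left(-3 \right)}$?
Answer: $1952$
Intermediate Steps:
$l{\left(b \right)} = 3 - 2 b$ ($l{\left(b \right)} = 3 - \left(b + b\right) = 3 - 2 b$)
$j = 14$ ($j = 5 + \left(3 - -6\right) = 5 + \left(3 + 6\right) = 5 + 9 = 14$)
$O{\left(I \right)} = -70 - 5 I$ ($O{\left(I \right)} = - 5 \left(14 + I\right) = -70 - 5 I$)
$1602 - O{\left(56 \right)} = 1602 - \left(-70 - 280\right) = 1602 - -350 = 1602 + 350 = 1952$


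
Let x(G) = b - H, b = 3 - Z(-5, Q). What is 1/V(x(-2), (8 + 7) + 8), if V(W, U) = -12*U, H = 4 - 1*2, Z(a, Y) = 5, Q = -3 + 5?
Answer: -1/276 ≈ -0.0036232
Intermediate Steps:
Q = 2
b = -2 (b = 3 - 1*5 = 3 - 5 = -2)
H = 2 (H = 4 - 2 = 2)
x(G) = -4 (x(G) = -2 - 1*2 = -2 - 2 = -4)
1/V(x(-2), (8 + 7) + 8) = 1/(-12*((8 + 7) + 8)) = 1/(-12*(15 + 8)) = 1/(-12*23) = 1/(-276) = -1/276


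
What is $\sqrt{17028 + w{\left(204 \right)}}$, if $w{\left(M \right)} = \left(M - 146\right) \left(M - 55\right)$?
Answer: $\sqrt{25670} \approx 160.22$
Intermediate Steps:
$w{\left(M \right)} = \left(-146 + M\right) \left(-55 + M\right)$
$\sqrt{17028 + w{\left(204 \right)}} = \sqrt{17028 + \left(8030 + 204^{2} - 41004\right)} = \sqrt{17028 + \left(8030 + 41616 - 41004\right)} = \sqrt{17028 + 8642} = \sqrt{25670}$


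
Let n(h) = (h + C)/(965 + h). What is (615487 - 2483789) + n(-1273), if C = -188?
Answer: -575435555/308 ≈ -1.8683e+6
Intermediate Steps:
n(h) = (-188 + h)/(965 + h) (n(h) = (h - 188)/(965 + h) = (-188 + h)/(965 + h))
(615487 - 2483789) + n(-1273) = (615487 - 2483789) + (-188 - 1273)/(965 - 1273) = -1868302 - 1461/(-308) = -1868302 - 1/308*(-1461) = -1868302 + 1461/308 = -575435555/308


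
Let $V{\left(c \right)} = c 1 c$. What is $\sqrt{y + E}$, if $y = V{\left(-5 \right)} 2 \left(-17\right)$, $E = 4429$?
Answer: $\sqrt{3579} \approx 59.825$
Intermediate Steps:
$V{\left(c \right)} = c^{2}$ ($V{\left(c \right)} = c c = c^{2}$)
$y = -850$ ($y = \left(-5\right)^{2} \cdot 2 \left(-17\right) = 25 \cdot 2 \left(-17\right) = 50 \left(-17\right) = -850$)
$\sqrt{y + E} = \sqrt{-850 + 4429} = \sqrt{3579}$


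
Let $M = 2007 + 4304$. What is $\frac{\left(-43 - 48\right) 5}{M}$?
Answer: $- \frac{455}{6311} \approx -0.072096$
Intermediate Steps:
$M = 6311$
$\frac{\left(-43 - 48\right) 5}{M} = \frac{\left(-43 - 48\right) 5}{6311} = \left(-91\right) 5 \cdot \frac{1}{6311} = \left(-455\right) \frac{1}{6311} = - \frac{455}{6311}$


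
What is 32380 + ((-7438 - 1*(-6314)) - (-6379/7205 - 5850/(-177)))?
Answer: 13273095931/425095 ≈ 31224.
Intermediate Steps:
32380 + ((-7438 - 1*(-6314)) - (-6379/7205 - 5850/(-177))) = 32380 + ((-7438 + 6314) - (-6379*1/7205 - 5850*(-1/177))) = 32380 + (-1124 - (-6379/7205 + 1950/59)) = 32380 + (-1124 - 1*13673389/425095) = 32380 + (-1124 - 13673389/425095) = 32380 - 491480169/425095 = 13273095931/425095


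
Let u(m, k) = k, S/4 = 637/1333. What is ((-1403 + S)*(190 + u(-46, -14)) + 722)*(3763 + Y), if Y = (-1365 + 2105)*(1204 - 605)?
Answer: -146509173165450/1333 ≈ -1.0991e+11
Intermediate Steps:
S = 2548/1333 (S = 4*(637/1333) = 2548/1333 ≈ 1.9115)
Y = 443260 (Y = 740*599 = 443260)
((-1403 + S)*(190 + u(-46, -14)) + 722)*(3763 + Y) = ((-1403 + 2548/1333)*(190 - 14) + 722)*(3763 + 443260) = (-1867651/1333*176 + 722)*447023 = (-328706576/1333 + 722)*447023 = -327744150/1333*447023 = -146509173165450/1333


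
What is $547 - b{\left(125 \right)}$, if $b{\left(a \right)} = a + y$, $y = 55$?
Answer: $367$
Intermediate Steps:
$b{\left(a \right)} = 55 + a$ ($b{\left(a \right)} = a + 55 = 55 + a$)
$547 - b{\left(125 \right)} = 547 - \left(55 + 125\right) = 547 - 180 = 367$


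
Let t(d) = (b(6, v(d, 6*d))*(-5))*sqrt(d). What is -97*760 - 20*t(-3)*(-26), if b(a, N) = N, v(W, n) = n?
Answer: -73720 + 46800*I*sqrt(3) ≈ -73720.0 + 81060.0*I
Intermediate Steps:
t(d) = -30*d**(3/2) (t(d) = ((6*d)*(-5))*sqrt(d) = (-30*d)*sqrt(d) = -30*d**(3/2))
-97*760 - 20*t(-3)*(-26) = -97*760 - (-600)*(-3)**(3/2)*(-26) = -73720 - (-600)*(-3*I*sqrt(3))*(-26) = -73720 - 1800*I*sqrt(3)*(-26) = -73720 + 46800*I*sqrt(3)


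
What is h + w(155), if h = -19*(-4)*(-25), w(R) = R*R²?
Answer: 3721975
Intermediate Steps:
w(R) = R³
h = -1900 (h = 76*(-25) = -1900)
h + w(155) = -1900 + 155³ = -1900 + 3723875 = 3721975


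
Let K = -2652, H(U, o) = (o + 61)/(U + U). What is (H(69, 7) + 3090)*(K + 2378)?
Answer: -58428856/69 ≈ -8.4680e+5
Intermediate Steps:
H(U, o) = (61 + o)/(2*U) (H(U, o) = (61 + o)/((2*U)) = (61 + o)*(1/(2*U)) = (61 + o)/(2*U))
(H(69, 7) + 3090)*(K + 2378) = ((1/2)*(61 + 7)/69 + 3090)*(-2652 + 2378) = ((1/2)*(1/69)*68 + 3090)*(-274) = (34/69 + 3090)*(-274) = (213244/69)*(-274) = -58428856/69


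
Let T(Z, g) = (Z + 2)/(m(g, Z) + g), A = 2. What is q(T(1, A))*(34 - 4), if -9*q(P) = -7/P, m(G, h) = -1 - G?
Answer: -70/9 ≈ -7.7778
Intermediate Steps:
T(Z, g) = -2 - Z (T(Z, g) = (Z + 2)/((-1 - g) + g) = (2 + Z)/(-1) = (2 + Z)*(-1) = -2 - Z)
q(P) = 7/(9*P) (q(P) = -(-7)/(9*P) = 7/(9*P))
q(T(1, A))*(34 - 4) = (7/(9*(-2 - 1*1)))*(34 - 4) = (7/(9*(-2 - 1)))*30 = ((7/9)/(-3))*30 = ((7/9)*(-⅓))*30 = -7/27*30 = -70/9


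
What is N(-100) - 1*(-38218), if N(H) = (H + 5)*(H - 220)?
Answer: 68618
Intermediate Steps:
N(H) = (-220 + H)*(5 + H) (N(H) = (5 + H)*(-220 + H) = (-220 + H)*(5 + H))
N(-100) - 1*(-38218) = (-1100 + (-100)**2 - 215*(-100)) - 1*(-38218) = (-1100 + 10000 + 21500) + 38218 = 30400 + 38218 = 68618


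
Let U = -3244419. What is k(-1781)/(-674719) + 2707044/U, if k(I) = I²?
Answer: -4039221518765/729690381087 ≈ -5.5355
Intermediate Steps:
k(-1781)/(-674719) + 2707044/U = (-1781)²/(-674719) + 2707044/(-3244419) = 3171961*(-1/674719) + 2707044*(-1/3244419) = -3171961/674719 - 902348/1081473 = -4039221518765/729690381087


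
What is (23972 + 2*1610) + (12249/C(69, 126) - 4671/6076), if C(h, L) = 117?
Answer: 2156050409/78988 ≈ 27296.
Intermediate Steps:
(23972 + 2*1610) + (12249/C(69, 126) - 4671/6076) = (23972 + 2*1610) + (12249/117 - 4671/6076) = (23972 + 3220) + (12249*(1/117) - 4671*1/6076) = 27192 + (1361/13 - 4671/6076) = 27192 + 8208713/78988 = 2156050409/78988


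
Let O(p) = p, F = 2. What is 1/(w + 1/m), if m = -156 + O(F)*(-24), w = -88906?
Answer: -204/18136825 ≈ -1.1248e-5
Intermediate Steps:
m = -204 (m = -156 + 2*(-24) = -156 - 48 = -204)
1/(w + 1/m) = 1/(-88906 + 1/(-204)) = 1/(-88906 - 1/204) = 1/(-18136825/204) = -204/18136825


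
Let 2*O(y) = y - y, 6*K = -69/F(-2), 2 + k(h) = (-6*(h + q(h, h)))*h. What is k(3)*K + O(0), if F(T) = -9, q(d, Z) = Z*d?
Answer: -2507/9 ≈ -278.56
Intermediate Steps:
k(h) = -2 + h*(-6*h - 6*h**2) (k(h) = -2 + (-6*(h + h*h))*h = -2 + (-6*(h + h**2))*h = -2 + (-2*(3*h + 3*h**2))*h = -2 + (-6*h - 6*h**2)*h = -2 + h*(-6*h - 6*h**2))
K = 23/18 (K = (-69/(-9))/6 = (-69*(-1/9))/6 = (1/6)*(23/3) = 23/18 ≈ 1.2778)
O(y) = 0 (O(y) = (y - y)/2 = (1/2)*0 = 0)
k(3)*K + O(0) = (-2 - 6*3**2 - 6*3**3)*(23/18) + 0 = (-2 - 6*9 - 6*27)*(23/18) + 0 = (-2 - 54 - 162)*(23/18) + 0 = -218*23/18 + 0 = -2507/9 + 0 = -2507/9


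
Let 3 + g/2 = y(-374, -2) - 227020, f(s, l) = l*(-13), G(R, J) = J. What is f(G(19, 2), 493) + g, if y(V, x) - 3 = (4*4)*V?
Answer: -472417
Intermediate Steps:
f(s, l) = -13*l
y(V, x) = 3 + 16*V (y(V, x) = 3 + (4*4)*V = 3 + 16*V)
g = -466008 (g = -6 + 2*((3 + 16*(-374)) - 227020) = -6 + 2*((3 - 5984) - 227020) = -6 + 2*(-5981 - 227020) = -6 + 2*(-233001) = -6 - 466002 = -466008)
f(G(19, 2), 493) + g = -13*493 - 466008 = -6409 - 466008 = -472417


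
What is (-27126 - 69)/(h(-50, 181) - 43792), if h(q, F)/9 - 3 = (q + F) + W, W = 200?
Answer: 27195/40786 ≈ 0.66677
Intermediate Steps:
h(q, F) = 1827 + 9*F + 9*q (h(q, F) = 27 + 9*((q + F) + 200) = 27 + 9*((F + q) + 200) = 27 + 9*(200 + F + q) = 27 + (1800 + 9*F + 9*q) = 1827 + 9*F + 9*q)
(-27126 - 69)/(h(-50, 181) - 43792) = (-27126 - 69)/((1827 + 9*181 + 9*(-50)) - 43792) = -27195/((1827 + 1629 - 450) - 43792) = -27195/(3006 - 43792) = -27195/(-40786) = -27195*(-1/40786) = 27195/40786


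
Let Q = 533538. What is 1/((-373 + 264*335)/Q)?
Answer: 533538/88067 ≈ 6.0583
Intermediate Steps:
1/((-373 + 264*335)/Q) = 1/((-373 + 264*335)/533538) = 1/((-373 + 88440)*(1/533538)) = 1/(88067*(1/533538)) = 1/(88067/533538) = 533538/88067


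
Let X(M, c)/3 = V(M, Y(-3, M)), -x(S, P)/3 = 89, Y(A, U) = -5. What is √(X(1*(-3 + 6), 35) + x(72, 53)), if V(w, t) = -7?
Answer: 12*I*√2 ≈ 16.971*I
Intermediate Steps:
x(S, P) = -267 (x(S, P) = -3*89 = -267)
X(M, c) = -21 (X(M, c) = 3*(-7) = -21)
√(X(1*(-3 + 6), 35) + x(72, 53)) = √(-21 - 267) = √(-288) = 12*I*√2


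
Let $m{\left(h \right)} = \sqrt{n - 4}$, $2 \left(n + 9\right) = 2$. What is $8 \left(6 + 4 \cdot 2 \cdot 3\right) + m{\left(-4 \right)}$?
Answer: $240 + 2 i \sqrt{3} \approx 240.0 + 3.4641 i$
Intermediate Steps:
$n = -8$ ($n = -9 + \frac{1}{2} \cdot 2 = -9 + 1 = -8$)
$m{\left(h \right)} = 2 i \sqrt{3}$ ($m{\left(h \right)} = \sqrt{-8 - 4} = \sqrt{-12} = 2 i \sqrt{3}$)
$8 \left(6 + 4 \cdot 2 \cdot 3\right) + m{\left(-4 \right)} = 8 \left(6 + 4 \cdot 2 \cdot 3\right) + 2 i \sqrt{3} = 8 \left(6 + 8 \cdot 3\right) + 2 i \sqrt{3} = 8 \left(6 + 24\right) + 2 i \sqrt{3} = 8 \cdot 30 + 2 i \sqrt{3} = 240 + 2 i \sqrt{3}$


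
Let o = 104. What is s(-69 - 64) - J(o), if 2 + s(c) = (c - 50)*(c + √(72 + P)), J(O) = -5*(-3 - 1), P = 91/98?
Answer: 24317 - 183*√14294/14 ≈ 22754.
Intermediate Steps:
P = 13/14 (P = 91*(1/98) = 13/14 ≈ 0.92857)
J(O) = 20 (J(O) = -5*(-4) = 20)
s(c) = -2 + (-50 + c)*(c + √14294/14) (s(c) = -2 + (c - 50)*(c + √(72 + 13/14)) = -2 + (-50 + c)*(c + √(1021/14)) = -2 + (-50 + c)*(c + √14294/14))
s(-69 - 64) - J(o) = (-2 + (-69 - 64)² - 50*(-69 - 64) - 25*√14294/7 + (-69 - 64)*√14294/14) - 1*20 = (-2 + (-133)² - 50*(-133) - 25*√14294/7 + (1/14)*(-133)*√14294) - 20 = (-2 + 17689 + 6650 - 25*√14294/7 - 19*√14294/2) - 20 = (24337 - 183*√14294/14) - 20 = 24317 - 183*√14294/14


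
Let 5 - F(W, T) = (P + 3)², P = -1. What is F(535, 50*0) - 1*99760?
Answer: -99759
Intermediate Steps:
F(W, T) = 1 (F(W, T) = 5 - (-1 + 3)² = 5 - 1*2² = 5 - 1*4 = 5 - 4 = 1)
F(535, 50*0) - 1*99760 = 1 - 1*99760 = 1 - 99760 = -99759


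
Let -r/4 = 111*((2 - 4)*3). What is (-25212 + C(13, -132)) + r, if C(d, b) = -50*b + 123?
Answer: -15825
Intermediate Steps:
C(d, b) = 123 - 50*b
r = 2664 (r = -444*(2 - 4)*3 = -444*(-2*3) = -444*(-6) = -4*(-666) = 2664)
(-25212 + C(13, -132)) + r = (-25212 + (123 - 50*(-132))) + 2664 = (-25212 + (123 + 6600)) + 2664 = (-25212 + 6723) + 2664 = -18489 + 2664 = -15825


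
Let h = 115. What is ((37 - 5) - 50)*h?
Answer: -2070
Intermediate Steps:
((37 - 5) - 50)*h = ((37 - 5) - 50)*115 = (32 - 50)*115 = -18*115 = -2070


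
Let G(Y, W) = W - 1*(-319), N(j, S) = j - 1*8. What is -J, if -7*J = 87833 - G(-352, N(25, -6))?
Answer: 87497/7 ≈ 12500.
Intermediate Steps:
N(j, S) = -8 + j (N(j, S) = j - 8 = -8 + j)
G(Y, W) = 319 + W (G(Y, W) = W + 319 = 319 + W)
J = -87497/7 (J = -(87833 - (319 + (-8 + 25)))/7 = -(87833 - (319 + 17))/7 = -(87833 - 1*336)/7 = -(87833 - 336)/7 = -1/7*87497 = -87497/7 ≈ -12500.)
-J = -1*(-87497/7) = 87497/7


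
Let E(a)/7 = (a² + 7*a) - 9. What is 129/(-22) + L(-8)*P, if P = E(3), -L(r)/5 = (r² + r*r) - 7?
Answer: -1956699/22 ≈ -88941.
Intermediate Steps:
L(r) = 35 - 10*r² (L(r) = -5*((r² + r*r) - 7) = -5*((r² + r²) - 7) = -5*(2*r² - 7) = -5*(-7 + 2*r²) = 35 - 10*r²)
E(a) = -63 + 7*a² + 49*a (E(a) = 7*((a² + 7*a) - 9) = 7*(-9 + a² + 7*a) = -63 + 7*a² + 49*a)
P = 147 (P = -63 + 7*3² + 49*3 = -63 + 7*9 + 147 = -63 + 63 + 147 = 147)
129/(-22) + L(-8)*P = 129/(-22) + (35 - 10*(-8)²)*147 = 129*(-1/22) + (35 - 10*64)*147 = -129/22 + (35 - 640)*147 = -129/22 - 605*147 = -129/22 - 88935 = -1956699/22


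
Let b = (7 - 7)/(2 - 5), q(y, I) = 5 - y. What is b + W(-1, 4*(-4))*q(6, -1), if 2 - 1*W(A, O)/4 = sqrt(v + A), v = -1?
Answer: -8 + 4*I*sqrt(2) ≈ -8.0 + 5.6569*I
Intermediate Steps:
W(A, O) = 8 - 4*sqrt(-1 + A)
b = 0 (b = 0/(-3) = 0*(-1/3) = 0)
b + W(-1, 4*(-4))*q(6, -1) = 0 + (8 - 4*sqrt(-1 - 1))*(5 - 1*6) = 0 + (8 - 4*I*sqrt(2))*(5 - 6) = 0 + (8 - 4*I*sqrt(2))*(-1) = 0 + (-8 + 4*I*sqrt(2)) = -8 + 4*I*sqrt(2)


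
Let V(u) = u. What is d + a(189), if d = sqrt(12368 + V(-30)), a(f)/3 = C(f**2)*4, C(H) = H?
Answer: 428652 + sqrt(12338) ≈ 4.2876e+5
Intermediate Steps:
a(f) = 12*f**2 (a(f) = 3*(f**2*4) = 3*(4*f**2) = 12*f**2)
d = sqrt(12338) (d = sqrt(12368 - 30) = sqrt(12338) ≈ 111.08)
d + a(189) = sqrt(12338) + 12*189**2 = sqrt(12338) + 12*35721 = sqrt(12338) + 428652 = 428652 + sqrt(12338)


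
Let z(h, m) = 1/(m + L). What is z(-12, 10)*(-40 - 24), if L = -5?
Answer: -64/5 ≈ -12.800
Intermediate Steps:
z(h, m) = 1/(-5 + m) (z(h, m) = 1/(m - 5) = 1/(-5 + m))
z(-12, 10)*(-40 - 24) = (-40 - 24)/(-5 + 10) = -64/5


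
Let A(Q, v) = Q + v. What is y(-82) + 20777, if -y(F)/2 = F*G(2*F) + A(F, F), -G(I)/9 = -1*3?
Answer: 25533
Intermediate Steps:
G(I) = 27 (G(I) = -(-9)*3 = -9*(-3) = 27)
y(F) = -58*F (y(F) = -2*(F*27 + (F + F)) = -2*(27*F + 2*F) = -58*F)
y(-82) + 20777 = -58*(-82) + 20777 = 4756 + 20777 = 25533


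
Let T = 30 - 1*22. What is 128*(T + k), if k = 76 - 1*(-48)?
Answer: 16896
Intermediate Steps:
T = 8 (T = 30 - 22 = 8)
k = 124 (k = 76 + 48 = 124)
128*(T + k) = 128*(8 + 124) = 128*132 = 16896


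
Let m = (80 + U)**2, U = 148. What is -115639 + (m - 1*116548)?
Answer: -180203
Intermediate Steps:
m = 51984 (m = (80 + 148)**2 = 228**2 = 51984)
-115639 + (m - 1*116548) = -115639 + (51984 - 1*116548) = -115639 + (51984 - 116548) = -115639 - 64564 = -180203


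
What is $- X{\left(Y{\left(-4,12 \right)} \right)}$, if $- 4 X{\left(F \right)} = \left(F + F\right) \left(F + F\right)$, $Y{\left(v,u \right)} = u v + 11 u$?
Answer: $7056$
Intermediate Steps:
$Y{\left(v,u \right)} = 11 u + u v$
$X{\left(F \right)} = - F^{2}$ ($X{\left(F \right)} = - \frac{\left(F + F\right) \left(F + F\right)}{4} = - \frac{2 F 2 F}{4} = - \frac{4 F^{2}}{4} = - F^{2}$)
$- X{\left(Y{\left(-4,12 \right)} \right)} = - \left(-1\right) \left(12 \left(11 - 4\right)\right)^{2} = - \left(-1\right) \left(12 \cdot 7\right)^{2} = - \left(-1\right) 84^{2} = - \left(-1\right) 7056 = \left(-1\right) \left(-7056\right) = 7056$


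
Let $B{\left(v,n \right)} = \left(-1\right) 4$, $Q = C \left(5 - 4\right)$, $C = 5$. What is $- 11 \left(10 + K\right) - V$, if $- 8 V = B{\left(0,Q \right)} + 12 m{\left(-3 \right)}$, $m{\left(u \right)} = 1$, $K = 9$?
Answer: $-208$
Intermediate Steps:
$Q = 5$ ($Q = 5 \left(5 - 4\right) = 5 \cdot 1 = 5$)
$B{\left(v,n \right)} = -4$
$V = -1$ ($V = - \frac{-4 + 12 \cdot 1}{8} = - \frac{-4 + 12}{8} = \left(- \frac{1}{8}\right) 8 = -1$)
$- 11 \left(10 + K\right) - V = - 11 \left(10 + 9\right) - -1 = \left(-11\right) 19 + 1 = -209 + 1 = -208$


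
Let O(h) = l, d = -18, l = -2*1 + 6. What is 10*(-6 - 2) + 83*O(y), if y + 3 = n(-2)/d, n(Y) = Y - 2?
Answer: 252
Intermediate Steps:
n(Y) = -2 + Y
l = 4 (l = -2 + 6 = 4)
y = -25/9 (y = -3 + (-2 - 2)/(-18) = -3 - 4*(-1/18) = -3 + 2/9 = -25/9 ≈ -2.7778)
O(h) = 4
10*(-6 - 2) + 83*O(y) = 10*(-6 - 2) + 83*4 = 10*(-8) + 332 = -80 + 332 = 252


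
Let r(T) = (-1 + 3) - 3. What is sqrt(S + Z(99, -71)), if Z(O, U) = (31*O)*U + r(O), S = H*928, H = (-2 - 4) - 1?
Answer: 2*I*sqrt(56099) ≈ 473.7*I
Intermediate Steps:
H = -7 (H = -6 - 1 = -7)
r(T) = -1 (r(T) = 2 - 3 = -1)
S = -6496 (S = -7*928 = -6496)
Z(O, U) = -1 + 31*O*U (Z(O, U) = (31*O)*U - 1 = 31*O*U - 1 = -1 + 31*O*U)
sqrt(S + Z(99, -71)) = sqrt(-6496 + (-1 + 31*99*(-71))) = sqrt(-6496 + (-1 - 217899)) = sqrt(-6496 - 217900) = sqrt(-224396) = 2*I*sqrt(56099)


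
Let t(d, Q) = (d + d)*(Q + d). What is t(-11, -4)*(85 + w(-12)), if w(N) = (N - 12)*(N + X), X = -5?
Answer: 162690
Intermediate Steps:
t(d, Q) = 2*d*(Q + d) (t(d, Q) = (2*d)*(Q + d) = 2*d*(Q + d))
w(N) = (-12 + N)*(-5 + N) (w(N) = (N - 12)*(N - 5) = (-12 + N)*(-5 + N))
t(-11, -4)*(85 + w(-12)) = (2*(-11)*(-4 - 11))*(85 + (60 + (-12)² - 17*(-12))) = (2*(-11)*(-15))*(85 + (60 + 144 + 204)) = 330*(85 + 408) = 330*493 = 162690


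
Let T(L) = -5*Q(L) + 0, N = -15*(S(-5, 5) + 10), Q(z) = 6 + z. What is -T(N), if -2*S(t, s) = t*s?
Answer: -3315/2 ≈ -1657.5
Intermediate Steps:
S(t, s) = -s*t/2 (S(t, s) = -t*s/2 = -s*t/2)
N = -675/2 (N = -15*(-1/2*5*(-5) + 10) = -15*(25/2 + 10) = -15*45/2 = -675/2 ≈ -337.50)
T(L) = -30 - 5*L (T(L) = -5*(6 + L) + 0 = (-30 - 5*L) + 0 = -30 - 5*L)
-T(N) = -(-30 - 5*(-675/2)) = -(-30 + 3375/2) = -1*3315/2 = -3315/2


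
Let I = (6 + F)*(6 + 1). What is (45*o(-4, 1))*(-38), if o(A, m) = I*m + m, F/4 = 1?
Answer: -121410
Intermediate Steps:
F = 4 (F = 4*1 = 4)
I = 70 (I = (6 + 4)*(6 + 1) = 10*7 = 70)
o(A, m) = 71*m (o(A, m) = 70*m + m = 71*m)
(45*o(-4, 1))*(-38) = (45*(71*1))*(-38) = (45*71)*(-38) = 3195*(-38) = -121410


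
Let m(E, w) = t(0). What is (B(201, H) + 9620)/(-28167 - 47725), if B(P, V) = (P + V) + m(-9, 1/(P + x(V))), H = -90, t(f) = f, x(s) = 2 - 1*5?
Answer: -9731/75892 ≈ -0.12822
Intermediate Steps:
x(s) = -3 (x(s) = 2 - 5 = -3)
m(E, w) = 0
B(P, V) = P + V (B(P, V) = (P + V) + 0 = P + V)
(B(201, H) + 9620)/(-28167 - 47725) = ((201 - 90) + 9620)/(-28167 - 47725) = (111 + 9620)/(-75892) = 9731*(-1/75892) = -9731/75892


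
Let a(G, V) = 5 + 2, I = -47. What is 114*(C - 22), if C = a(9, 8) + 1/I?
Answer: -80484/47 ≈ -1712.4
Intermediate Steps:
a(G, V) = 7
C = 328/47 (C = 7 + 1/(-47) = 7 - 1/47 = 328/47 ≈ 6.9787)
114*(C - 22) = 114*(328/47 - 22) = 114*(-706/47) = -80484/47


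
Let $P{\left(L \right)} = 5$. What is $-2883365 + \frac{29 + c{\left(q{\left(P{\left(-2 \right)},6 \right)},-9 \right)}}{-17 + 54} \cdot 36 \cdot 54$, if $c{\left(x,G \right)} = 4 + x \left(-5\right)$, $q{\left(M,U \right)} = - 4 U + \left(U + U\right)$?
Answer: $- \frac{106503713}{37} \approx -2.8785 \cdot 10^{6}$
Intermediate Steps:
$q{\left(M,U \right)} = - 2 U$ ($q{\left(M,U \right)} = - 4 U + 2 U = - 2 U$)
$c{\left(x,G \right)} = 4 - 5 x$
$-2883365 + \frac{29 + c{\left(q{\left(P{\left(-2 \right)},6 \right)},-9 \right)}}{-17 + 54} \cdot 36 \cdot 54 = -2883365 + \frac{29 - \left(-4 + 5 \left(\left(-2\right) 6\right)\right)}{-17 + 54} \cdot 36 \cdot 54 = -2883365 + \frac{29 + \left(4 - -60\right)}{37} \cdot 36 \cdot 54 = -2883365 + \left(29 + \left(4 + 60\right)\right) \frac{1}{37} \cdot 36 \cdot 54 = -2883365 + \left(29 + 64\right) \frac{1}{37} \cdot 36 \cdot 54 = -2883365 + 93 \cdot \frac{1}{37} \cdot 36 \cdot 54 = -2883365 + \frac{93}{37} \cdot 36 \cdot 54 = -2883365 + \frac{3348}{37} \cdot 54 = -2883365 + \frac{180792}{37} = - \frac{106503713}{37}$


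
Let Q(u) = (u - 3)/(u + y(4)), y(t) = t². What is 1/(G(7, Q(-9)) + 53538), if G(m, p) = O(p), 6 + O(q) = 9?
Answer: 1/53541 ≈ 1.8677e-5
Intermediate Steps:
O(q) = 3 (O(q) = -6 + 9 = 3)
Q(u) = (-3 + u)/(16 + u) (Q(u) = (u - 3)/(u + 4²) = (-3 + u)/(u + 16) = (-3 + u)/(16 + u))
G(m, p) = 3
1/(G(7, Q(-9)) + 53538) = 1/(3 + 53538) = 1/53541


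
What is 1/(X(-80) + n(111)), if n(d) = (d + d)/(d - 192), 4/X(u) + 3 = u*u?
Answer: -172719/473270 ≈ -0.36495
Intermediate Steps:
X(u) = 4/(-3 + u**2) (X(u) = 4/(-3 + u*u) = 4/(-3 + u**2))
n(d) = 2*d/(-192 + d) (n(d) = (2*d)/(-192 + d) = 2*d/(-192 + d))
1/(X(-80) + n(111)) = 1/(4/(-3 + (-80)**2) + 2*111/(-192 + 111)) = 1/(4/(-3 + 6400) + 2*111/(-81)) = 1/(4/6397 + 2*111*(-1/81)) = 1/(4*(1/6397) - 74/27) = 1/(4/6397 - 74/27) = 1/(-473270/172719) = -172719/473270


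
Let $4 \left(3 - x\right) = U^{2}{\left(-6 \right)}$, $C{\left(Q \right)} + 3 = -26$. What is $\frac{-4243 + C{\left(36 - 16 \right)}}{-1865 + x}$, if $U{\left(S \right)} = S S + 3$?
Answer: $\frac{17088}{8969} \approx 1.9052$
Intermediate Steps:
$C{\left(Q \right)} = -29$ ($C{\left(Q \right)} = -3 - 26 = -29$)
$U{\left(S \right)} = 3 + S^{2}$ ($U{\left(S \right)} = S^{2} + 3 = 3 + S^{2}$)
$x = - \frac{1509}{4}$ ($x = 3 - \frac{\left(3 + \left(-6\right)^{2}\right)^{2}}{4} = 3 - \frac{\left(3 + 36\right)^{2}}{4} = 3 - \frac{39^{2}}{4} = 3 - \frac{1521}{4} = - \frac{1509}{4} \approx -377.25$)
$\frac{-4243 + C{\left(36 - 16 \right)}}{-1865 + x} = \frac{-4243 - 29}{-1865 - \frac{1509}{4}} = - \frac{4272}{- \frac{8969}{4}} = \left(-4272\right) \left(- \frac{4}{8969}\right) = \frac{17088}{8969}$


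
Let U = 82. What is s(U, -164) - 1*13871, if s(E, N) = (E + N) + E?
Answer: -13871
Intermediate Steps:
s(E, N) = N + 2*E
s(U, -164) - 1*13871 = (-164 + 2*82) - 1*13871 = (-164 + 164) - 13871 = 0 - 13871 = -13871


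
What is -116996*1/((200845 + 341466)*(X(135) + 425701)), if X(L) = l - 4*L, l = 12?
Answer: -10636/20961454073 ≈ -5.0741e-7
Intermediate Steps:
X(L) = 12 - 4*L
-116996*1/((200845 + 341466)*(X(135) + 425701)) = -116996*1/((200845 + 341466)*((12 - 4*135) + 425701)) = -116996*1/(542311*((12 - 540) + 425701)) = -116996*1/(542311*(-528 + 425701)) = -116996/(542311*425173) = -116996/230575994803 = -116996*1/230575994803 = -10636/20961454073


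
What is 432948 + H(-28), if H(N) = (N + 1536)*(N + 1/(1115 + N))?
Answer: 424718496/1087 ≈ 3.9073e+5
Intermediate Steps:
H(N) = (1536 + N)*(N + 1/(1115 + N))
432948 + H(-28) = 432948 + (1536 + (-28)**3 + 2651*(-28)**2 + 1712641*(-28))/(1115 - 28) = 432948 + (1536 - 21952 + 2651*784 - 47953948)/1087 = 432948 + (1536 - 21952 + 2078384 - 47953948)/1087 = 432948 + (1/1087)*(-45895980) = 432948 - 45895980/1087 = 424718496/1087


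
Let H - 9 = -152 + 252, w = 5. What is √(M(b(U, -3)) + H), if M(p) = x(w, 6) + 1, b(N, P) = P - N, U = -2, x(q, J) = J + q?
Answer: 11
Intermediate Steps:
M(p) = 12 (M(p) = (6 + 5) + 1 = 11 + 1 = 12)
H = 109 (H = 9 + (-152 + 252) = 9 + 100 = 109)
√(M(b(U, -3)) + H) = √(12 + 109) = √121 = 11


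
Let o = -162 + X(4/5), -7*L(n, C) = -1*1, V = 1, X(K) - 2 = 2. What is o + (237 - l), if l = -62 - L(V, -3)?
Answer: 988/7 ≈ 141.14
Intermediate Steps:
X(K) = 4 (X(K) = 2 + 2 = 4)
L(n, C) = ⅐ (L(n, C) = -(-1)/7 = -⅐*(-1) = ⅐)
o = -158 (o = -162 + 4 = -158)
l = -435/7 (l = -62 - 1*⅐ = -62 - ⅐ = -435/7 ≈ -62.143)
o + (237 - l) = -158 + (237 - 1*(-435/7)) = -158 + (237 + 435/7) = -158 + 2094/7 = 988/7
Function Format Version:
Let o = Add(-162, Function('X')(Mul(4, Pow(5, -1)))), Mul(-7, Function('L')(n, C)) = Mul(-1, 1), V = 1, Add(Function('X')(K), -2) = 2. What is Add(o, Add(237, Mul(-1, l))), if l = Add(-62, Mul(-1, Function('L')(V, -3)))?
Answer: Rational(988, 7) ≈ 141.14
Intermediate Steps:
Function('X')(K) = 4 (Function('X')(K) = Add(2, 2) = 4)
Function('L')(n, C) = Rational(1, 7) (Function('L')(n, C) = Mul(Rational(-1, 7), Mul(-1, 1)) = Mul(Rational(-1, 7), -1) = Rational(1, 7))
o = -158 (o = Add(-162, 4) = -158)
l = Rational(-435, 7) (l = Add(-62, Mul(-1, Rational(1, 7))) = Add(-62, Rational(-1, 7)) = Rational(-435, 7) ≈ -62.143)
Add(o, Add(237, Mul(-1, l))) = Add(-158, Add(237, Mul(-1, Rational(-435, 7)))) = Add(-158, Add(237, Rational(435, 7))) = Add(-158, Rational(2094, 7)) = Rational(988, 7)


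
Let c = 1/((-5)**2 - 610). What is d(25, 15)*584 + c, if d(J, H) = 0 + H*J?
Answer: 128114999/585 ≈ 2.1900e+5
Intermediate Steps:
d(J, H) = H*J
c = -1/585 (c = 1/(25 - 610) = 1/(-585) = -1/585 ≈ -0.0017094)
d(25, 15)*584 + c = (15*25)*584 - 1/585 = 375*584 - 1/585 = 219000 - 1/585 = 128114999/585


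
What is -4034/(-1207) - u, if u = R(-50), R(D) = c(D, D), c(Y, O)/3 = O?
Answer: 185084/1207 ≈ 153.34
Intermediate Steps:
c(Y, O) = 3*O
R(D) = 3*D
u = -150 (u = 3*(-50) = -150)
-4034/(-1207) - u = -4034/(-1207) - 1*(-150) = -4034*(-1/1207) + 150 = 4034/1207 + 150 = 185084/1207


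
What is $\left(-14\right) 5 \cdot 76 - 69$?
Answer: $-5389$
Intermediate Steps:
$\left(-14\right) 5 \cdot 76 - 69 = \left(-70\right) 76 - 69 = -5320 - 69 = -5389$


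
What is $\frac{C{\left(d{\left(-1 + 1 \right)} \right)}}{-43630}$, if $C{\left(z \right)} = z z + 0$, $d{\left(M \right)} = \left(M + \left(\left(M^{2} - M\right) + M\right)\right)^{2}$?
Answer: $0$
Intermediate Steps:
$d{\left(M \right)} = \left(M + M^{2}\right)^{2}$
$C{\left(z \right)} = z^{2}$ ($C{\left(z \right)} = z^{2} + 0 = z^{2}$)
$\frac{C{\left(d{\left(-1 + 1 \right)} \right)}}{-43630} = \frac{\left(\left(-1 + 1\right)^{2} \left(1 + \left(-1 + 1\right)\right)^{2}\right)^{2}}{-43630} = \left(0^{2} \left(1 + 0\right)^{2}\right)^{2} \left(- \frac{1}{43630}\right) = \left(0 \cdot 1^{2}\right)^{2} \left(- \frac{1}{43630}\right) = \left(0 \cdot 1\right)^{2} \left(- \frac{1}{43630}\right) = 0^{2} \left(- \frac{1}{43630}\right) = 0 \left(- \frac{1}{43630}\right) = 0$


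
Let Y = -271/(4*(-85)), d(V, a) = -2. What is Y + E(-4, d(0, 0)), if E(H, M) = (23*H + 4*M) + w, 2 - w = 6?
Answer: -35089/340 ≈ -103.20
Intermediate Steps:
w = -4 (w = 2 - 1*6 = 2 - 6 = -4)
E(H, M) = -4 + 4*M + 23*H (E(H, M) = (23*H + 4*M) - 4 = (4*M + 23*H) - 4 = -4 + 4*M + 23*H)
Y = 271/340 (Y = -271/(-340) = -271*(-1/340) = 271/340 ≈ 0.79706)
Y + E(-4, d(0, 0)) = 271/340 + (-4 + 4*(-2) + 23*(-4)) = 271/340 + (-4 - 8 - 92) = 271/340 - 104 = -35089/340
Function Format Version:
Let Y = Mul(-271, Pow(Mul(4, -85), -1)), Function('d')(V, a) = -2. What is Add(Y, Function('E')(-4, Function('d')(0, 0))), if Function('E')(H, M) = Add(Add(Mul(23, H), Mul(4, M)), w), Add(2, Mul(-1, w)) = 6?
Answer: Rational(-35089, 340) ≈ -103.20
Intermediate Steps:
w = -4 (w = Add(2, Mul(-1, 6)) = Add(2, -6) = -4)
Function('E')(H, M) = Add(-4, Mul(4, M), Mul(23, H)) (Function('E')(H, M) = Add(Add(Mul(23, H), Mul(4, M)), -4) = Add(Add(Mul(4, M), Mul(23, H)), -4) = Add(-4, Mul(4, M), Mul(23, H)))
Y = Rational(271, 340) (Y = Mul(-271, Pow(-340, -1)) = Mul(-271, Rational(-1, 340)) = Rational(271, 340) ≈ 0.79706)
Add(Y, Function('E')(-4, Function('d')(0, 0))) = Add(Rational(271, 340), Add(-4, Mul(4, -2), Mul(23, -4))) = Add(Rational(271, 340), Add(-4, -8, -92)) = Add(Rational(271, 340), -104) = Rational(-35089, 340)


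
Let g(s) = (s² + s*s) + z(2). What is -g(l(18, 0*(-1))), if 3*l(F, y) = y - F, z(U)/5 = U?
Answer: -82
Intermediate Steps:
z(U) = 5*U
l(F, y) = -F/3 + y/3 (l(F, y) = (y - F)/3 = -F/3 + y/3)
g(s) = 10 + 2*s² (g(s) = (s² + s*s) + 5*2 = (s² + s²) + 10 = 2*s² + 10 = 10 + 2*s²)
-g(l(18, 0*(-1))) = -(10 + 2*(-⅓*18 + (0*(-1))/3)²) = -(10 + 2*(-6 + (⅓)*0)²) = -(10 + 2*(-6 + 0)²) = -(10 + 2*(-6)²) = -(10 + 2*36) = -(10 + 72) = -1*82 = -82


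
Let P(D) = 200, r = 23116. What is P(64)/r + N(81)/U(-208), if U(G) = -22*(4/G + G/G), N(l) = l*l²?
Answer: -26617035988/1080673 ≈ -24630.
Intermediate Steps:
N(l) = l³
U(G) = -22 - 88/G (U(G) = -22*(4/G + 1) = -22*(1 + 4/G) = -22 - 88/G)
P(64)/r + N(81)/U(-208) = 200/23116 + 81³/(-22 - 88/(-208)) = 200*(1/23116) + 531441/(-22 - 88*(-1/208)) = 50/5779 + 531441/(-22 + 11/26) = 50/5779 + 531441/(-561/26) = 50/5779 + 531441*(-26/561) = 50/5779 - 4605822/187 = -26617035988/1080673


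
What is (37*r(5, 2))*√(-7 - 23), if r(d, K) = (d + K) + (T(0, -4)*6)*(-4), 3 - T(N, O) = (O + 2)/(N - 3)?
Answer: -1813*I*√30 ≈ -9930.2*I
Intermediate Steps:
T(N, O) = 3 - (2 + O)/(-3 + N) (T(N, O) = 3 - (O + 2)/(N - 3) = 3 - (2 + O)/(-3 + N))
r(d, K) = -56 + K + d (r(d, K) = (d + K) + (((-11 - 1*(-4) + 3*0)/(-3 + 0))*6)*(-4) = (K + d) + (((-11 + 4 + 0)/(-3))*6)*(-4) = (K + d) + (-⅓*(-7)*6)*(-4) = (K + d) + ((7/3)*6)*(-4) = (K + d) + 14*(-4) = (K + d) - 56 = -56 + K + d)
(37*r(5, 2))*√(-7 - 23) = (37*(-56 + 2 + 5))*√(-7 - 23) = (37*(-49))*√(-30) = -1813*I*√30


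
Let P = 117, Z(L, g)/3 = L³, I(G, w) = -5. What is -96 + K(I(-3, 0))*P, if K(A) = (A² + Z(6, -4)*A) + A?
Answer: -376836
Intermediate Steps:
Z(L, g) = 3*L³
K(A) = A² + 649*A (K(A) = (A² + (3*6³)*A) + A = (A² + (3*216)*A) + A = (A² + 648*A) + A = A² + 649*A)
-96 + K(I(-3, 0))*P = -96 - 5*(649 - 5)*117 = -96 - 5*644*117 = -96 - 3220*117 = -96 - 376740 = -376836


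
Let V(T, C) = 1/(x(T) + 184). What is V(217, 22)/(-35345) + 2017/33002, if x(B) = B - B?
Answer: 6558743079/107313923480 ≈ 0.061117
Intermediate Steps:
x(B) = 0
V(T, C) = 1/184 (V(T, C) = 1/(0 + 184) = 1/184)
V(217, 22)/(-35345) + 2017/33002 = (1/184)/(-35345) + 2017/33002 = (1/184)*(-1/35345) + 2017*(1/33002) = -1/6503480 + 2017/33002 = 6558743079/107313923480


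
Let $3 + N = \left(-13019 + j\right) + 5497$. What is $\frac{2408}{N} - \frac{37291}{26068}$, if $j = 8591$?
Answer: $\frac{11509769}{13894244} \approx 0.82838$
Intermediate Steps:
$N = 1066$ ($N = -3 + \left(\left(-13019 + 8591\right) + 5497\right) = -3 + \left(-4428 + 5497\right) = -3 + 1069 = 1066$)
$\frac{2408}{N} - \frac{37291}{26068} = \frac{2408}{1066} - \frac{37291}{26068} = 2408 \cdot \frac{1}{1066} - \frac{37291}{26068} = \frac{1204}{533} - \frac{37291}{26068} = \frac{11509769}{13894244}$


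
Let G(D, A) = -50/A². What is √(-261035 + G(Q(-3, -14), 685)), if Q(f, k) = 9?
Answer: I*√4899365917/137 ≈ 510.92*I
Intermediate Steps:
G(D, A) = -50/A²
√(-261035 + G(Q(-3, -14), 685)) = √(-261035 - 50/685²) = √(-261035 - 50*1/469225) = √(-261035 - 2/18769) = √(-4899365917/18769) = I*√4899365917/137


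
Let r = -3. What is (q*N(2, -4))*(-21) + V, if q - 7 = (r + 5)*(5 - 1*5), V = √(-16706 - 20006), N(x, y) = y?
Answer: 588 + 2*I*√9178 ≈ 588.0 + 191.6*I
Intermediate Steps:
V = 2*I*√9178 (V = √(-36712) = 2*I*√9178 ≈ 191.6*I)
q = 7 (q = 7 + (-3 + 5)*(5 - 1*5) = 7 + 2*(5 - 5) = 7 + 2*0 = 7 + 0 = 7)
(q*N(2, -4))*(-21) + V = (7*(-4))*(-21) + 2*I*√9178 = -28*(-21) + 2*I*√9178 = 588 + 2*I*√9178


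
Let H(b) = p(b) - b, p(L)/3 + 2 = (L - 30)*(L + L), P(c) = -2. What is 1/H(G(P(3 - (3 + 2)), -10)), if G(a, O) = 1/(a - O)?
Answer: -32/913 ≈ -0.035049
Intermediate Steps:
p(L) = -6 + 6*L*(-30 + L) (p(L) = -6 + 3*((L - 30)*(L + L)) = -6 + 3*((-30 + L)*(2*L)) = -6 + 3*(2*L*(-30 + L)) = -6 + 6*L*(-30 + L))
H(b) = -6 - 181*b + 6*b² (H(b) = (-6 - 180*b + 6*b²) - b = -6 - 181*b + 6*b²)
1/H(G(P(3 - (3 + 2)), -10)) = 1/(-6 - 181/(-2 - 1*(-10)) + 6*(1/(-2 - 1*(-10)))²) = 1/(-6 - 181/(-2 + 10) + 6*(1/(-2 + 10))²) = 1/(-6 - 181/8 + 6*(1/8)²) = 1/(-6 - 181*⅛ + 6*(⅛)²) = 1/(-6 - 181/8 + 6*(1/64)) = 1/(-6 - 181/8 + 3/32) = 1/(-913/32) = -32/913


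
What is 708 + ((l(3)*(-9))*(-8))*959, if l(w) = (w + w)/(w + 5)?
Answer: 52494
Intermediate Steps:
l(w) = 2*w/(5 + w) (l(w) = (2*w)/(5 + w) = 2*w/(5 + w))
708 + ((l(3)*(-9))*(-8))*959 = 708 + (((2*3/(5 + 3))*(-9))*(-8))*959 = 708 + (((2*3/8)*(-9))*(-8))*959 = 708 + (((2*3*(⅛))*(-9))*(-8))*959 = 708 + (((¾)*(-9))*(-8))*959 = 708 - 27/4*(-8)*959 = 708 + 54*959 = 708 + 51786 = 52494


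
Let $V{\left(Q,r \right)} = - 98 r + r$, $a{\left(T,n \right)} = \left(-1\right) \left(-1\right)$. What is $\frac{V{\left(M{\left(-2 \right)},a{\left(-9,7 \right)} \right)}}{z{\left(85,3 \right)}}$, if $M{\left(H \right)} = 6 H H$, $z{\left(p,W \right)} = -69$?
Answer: $\frac{97}{69} \approx 1.4058$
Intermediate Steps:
$M{\left(H \right)} = 6 H^{2}$
$a{\left(T,n \right)} = 1$
$V{\left(Q,r \right)} = - 97 r$
$\frac{V{\left(M{\left(-2 \right)},a{\left(-9,7 \right)} \right)}}{z{\left(85,3 \right)}} = \frac{\left(-97\right) 1}{-69} = \left(-97\right) \left(- \frac{1}{69}\right) = \frac{97}{69}$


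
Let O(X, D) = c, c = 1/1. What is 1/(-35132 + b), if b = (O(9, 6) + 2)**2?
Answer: -1/35123 ≈ -2.8471e-5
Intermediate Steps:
c = 1
O(X, D) = 1
b = 9 (b = (1 + 2)**2 = 3**2 = 9)
1/(-35132 + b) = 1/(-35132 + 9) = 1/(-35123) = -1/35123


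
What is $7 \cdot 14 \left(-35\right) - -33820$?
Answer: $30390$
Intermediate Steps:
$7 \cdot 14 \left(-35\right) - -33820 = 98 \left(-35\right) + 33820 = -3430 + 33820 = 30390$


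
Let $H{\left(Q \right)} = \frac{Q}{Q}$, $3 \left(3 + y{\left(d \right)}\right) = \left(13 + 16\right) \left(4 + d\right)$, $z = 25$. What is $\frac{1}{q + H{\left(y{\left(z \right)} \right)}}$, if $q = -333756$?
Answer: $- \frac{1}{333755} \approx -2.9962 \cdot 10^{-6}$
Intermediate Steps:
$y{\left(d \right)} = \frac{107}{3} + \frac{29 d}{3}$ ($y{\left(d \right)} = -3 + \frac{\left(13 + 16\right) \left(4 + d\right)}{3} = -3 + \frac{29 \left(4 + d\right)}{3} = -3 + \frac{116 + 29 d}{3} = -3 + \left(\frac{116}{3} + \frac{29 d}{3}\right) = \frac{107}{3} + \frac{29 d}{3}$)
$H{\left(Q \right)} = 1$
$\frac{1}{q + H{\left(y{\left(z \right)} \right)}} = \frac{1}{-333756 + 1} = \frac{1}{-333755} = - \frac{1}{333755}$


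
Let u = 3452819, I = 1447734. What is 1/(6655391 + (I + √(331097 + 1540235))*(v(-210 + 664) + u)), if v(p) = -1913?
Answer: 4996000602395/24959999733902091958262473 - 6901812*√467833/24959999733902091958262473 ≈ 1.9997e-13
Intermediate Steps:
1/(6655391 + (I + √(331097 + 1540235))*(v(-210 + 664) + u)) = 1/(6655391 + (1447734 + √(331097 + 1540235))*(-1913 + 3452819)) = 1/(6655391 + (1447734 + √1871332)*3450906) = 1/(6655391 + (1447734 + 2*√467833)*3450906) = 1/(6655391 + (4995993947004 + 6901812*√467833)) = 1/(4996000602395 + 6901812*√467833)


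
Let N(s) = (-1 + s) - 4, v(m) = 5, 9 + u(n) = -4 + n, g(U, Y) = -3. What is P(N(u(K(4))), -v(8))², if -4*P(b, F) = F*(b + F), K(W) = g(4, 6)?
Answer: 4225/4 ≈ 1056.3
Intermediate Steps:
K(W) = -3
u(n) = -13 + n (u(n) = -9 + (-4 + n) = -13 + n)
N(s) = -5 + s
P(b, F) = -F*(F + b)/4 (P(b, F) = -F*(b + F)/4 = -F*(F + b)/4)
P(N(u(K(4))), -v(8))² = (-(-1*5)*(-1*5 + (-5 + (-13 - 3)))/4)² = (-¼*(-5)*(-5 + (-5 - 16)))² = (-¼*(-5)*(-5 - 21))² = (-¼*(-5)*(-26))² = (-65/2)² = 4225/4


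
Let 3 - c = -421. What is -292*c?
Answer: -123808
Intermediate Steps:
c = 424 (c = 3 - 1*(-421) = 3 + 421 = 424)
-292*c = -292*424 = -123808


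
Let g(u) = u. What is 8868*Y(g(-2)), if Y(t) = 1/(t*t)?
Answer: 2217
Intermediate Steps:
Y(t) = t⁻² (Y(t) = 1/(t²) = t⁻²)
8868*Y(g(-2)) = 8868/(-2)² = 8868*(¼) = 2217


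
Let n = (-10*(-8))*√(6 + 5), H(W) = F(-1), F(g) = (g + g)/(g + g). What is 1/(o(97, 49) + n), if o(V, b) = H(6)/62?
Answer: -62/270617599 + 307520*√11/270617599 ≈ 0.0037687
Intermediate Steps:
F(g) = 1 (F(g) = (2*g)/((2*g)) = (2*g)*(1/(2*g)) = 1)
H(W) = 1
o(V, b) = 1/62
n = 80*√11 ≈ 265.33
1/(o(97, 49) + n) = 1/(1/62 + 80*√11)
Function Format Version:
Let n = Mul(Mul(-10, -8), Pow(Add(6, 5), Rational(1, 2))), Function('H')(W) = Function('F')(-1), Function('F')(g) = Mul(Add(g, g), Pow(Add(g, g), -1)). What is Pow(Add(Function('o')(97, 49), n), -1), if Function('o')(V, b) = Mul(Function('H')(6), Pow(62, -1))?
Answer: Add(Rational(-62, 270617599), Mul(Rational(307520, 270617599), Pow(11, Rational(1, 2)))) ≈ 0.0037687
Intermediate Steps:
Function('F')(g) = 1 (Function('F')(g) = Mul(Mul(2, g), Pow(Mul(2, g), -1)) = Mul(Mul(2, g), Mul(Rational(1, 2), Pow(g, -1))) = 1)
Function('H')(W) = 1
Function('o')(V, b) = Rational(1, 62) (Function('o')(V, b) = Mul(1, Pow(62, -1)) = Mul(1, Rational(1, 62)) = Rational(1, 62))
n = Mul(80, Pow(11, Rational(1, 2))) ≈ 265.33
Pow(Add(Function('o')(97, 49), n), -1) = Pow(Add(Rational(1, 62), Mul(80, Pow(11, Rational(1, 2)))), -1)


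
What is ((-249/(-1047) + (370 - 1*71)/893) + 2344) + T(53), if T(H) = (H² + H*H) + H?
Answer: 2498109325/311657 ≈ 8015.6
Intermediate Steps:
T(H) = H + 2*H² (T(H) = (H² + H²) + H = 2*H² + H = H + 2*H²)
((-249/(-1047) + (370 - 1*71)/893) + 2344) + T(53) = ((-249/(-1047) + (370 - 1*71)/893) + 2344) + 53*(1 + 2*53) = ((-249*(-1/1047) + (370 - 71)*(1/893)) + 2344) + 53*(1 + 106) = ((83/349 + 299*(1/893)) + 2344) + 53*107 = ((83/349 + 299/893) + 2344) + 5671 = (178470/311657 + 2344) + 5671 = 730702478/311657 + 5671 = 2498109325/311657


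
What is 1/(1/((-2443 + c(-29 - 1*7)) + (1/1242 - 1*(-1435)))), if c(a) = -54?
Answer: -1319003/1242 ≈ -1062.0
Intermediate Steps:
1/(1/((-2443 + c(-29 - 1*7)) + (1/1242 - 1*(-1435)))) = 1/(1/((-2443 - 54) + (1/1242 - 1*(-1435)))) = 1/(1/(-2497 + (1/1242 + 1435))) = 1/(1/(-2497 + 1782271/1242)) = 1/(1/(-1319003/1242)) = 1/(-1242/1319003) = -1319003/1242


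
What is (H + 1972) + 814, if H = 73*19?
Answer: 4173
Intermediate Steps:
H = 1387
(H + 1972) + 814 = (1387 + 1972) + 814 = 3359 + 814 = 4173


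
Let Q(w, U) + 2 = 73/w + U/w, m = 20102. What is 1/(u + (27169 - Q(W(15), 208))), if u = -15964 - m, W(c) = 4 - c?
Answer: -11/97564 ≈ -0.00011275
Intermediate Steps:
Q(w, U) = -2 + 73/w + U/w (Q(w, U) = -2 + (73/w + U/w) = -2 + 73/w + U/w)
u = -36066 (u = -15964 - 1*20102 = -15964 - 20102 = -36066)
1/(u + (27169 - Q(W(15), 208))) = 1/(-36066 + (27169 - (73 + 208 - 2*(4 - 1*15))/(4 - 1*15))) = 1/(-36066 + (27169 - (73 + 208 - 2*(4 - 15))/(4 - 15))) = 1/(-36066 + (27169 - (73 + 208 - 2*(-11))/(-11))) = 1/(-36066 + (27169 - (-1)*(73 + 208 + 22)/11)) = 1/(-36066 + (27169 - (-1)*303/11)) = 1/(-36066 + (27169 - 1*(-303/11))) = 1/(-36066 + (27169 + 303/11)) = 1/(-36066 + 299162/11) = 1/(-97564/11) = -11/97564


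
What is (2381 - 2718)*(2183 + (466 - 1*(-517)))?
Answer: -1066942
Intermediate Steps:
(2381 - 2718)*(2183 + (466 - 1*(-517))) = -337*(2183 + (466 + 517)) = -337*(2183 + 983) = -337*3166 = -1066942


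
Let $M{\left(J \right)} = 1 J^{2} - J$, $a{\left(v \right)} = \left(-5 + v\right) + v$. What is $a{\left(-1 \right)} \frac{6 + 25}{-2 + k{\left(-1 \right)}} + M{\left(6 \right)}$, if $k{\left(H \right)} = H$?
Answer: $\frac{307}{3} \approx 102.33$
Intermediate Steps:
$a{\left(v \right)} = -5 + 2 v$
$M{\left(J \right)} = J^{2} - J$
$a{\left(-1 \right)} \frac{6 + 25}{-2 + k{\left(-1 \right)}} + M{\left(6 \right)} = \left(-5 + 2 \left(-1\right)\right) \frac{6 + 25}{-2 - 1} + 6 \left(-1 + 6\right) = \left(-5 - 2\right) \frac{31}{-3} + 6 \cdot 5 = - 7 \cdot 31 \left(- \frac{1}{3}\right) + 30 = \left(-7\right) \left(- \frac{31}{3}\right) + 30 = \frac{217}{3} + 30 = \frac{307}{3}$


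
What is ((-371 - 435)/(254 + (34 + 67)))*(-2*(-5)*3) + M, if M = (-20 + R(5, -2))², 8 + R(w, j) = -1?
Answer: 54875/71 ≈ 772.89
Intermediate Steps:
R(w, j) = -9 (R(w, j) = -8 - 1 = -9)
M = 841 (M = (-20 - 9)² = (-29)² = 841)
((-371 - 435)/(254 + (34 + 67)))*(-2*(-5)*3) + M = ((-371 - 435)/(254 + (34 + 67)))*(-2*(-5)*3) + 841 = (-806/(254 + 101))*(10*3) + 841 = -806/355*30 + 841 = -4836/71 + 841 = 54875/71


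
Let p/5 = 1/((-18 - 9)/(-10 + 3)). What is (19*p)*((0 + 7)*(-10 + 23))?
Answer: 60515/27 ≈ 2241.3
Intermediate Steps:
p = 35/27 (p = 5/(((-18 - 9)/(-10 + 3))) = 5/((-27/(-7))) = 5/((-27*(-⅐))) = 5/(27/7) = 5*(7/27) = 35/27 ≈ 1.2963)
(19*p)*((0 + 7)*(-10 + 23)) = (19*(35/27))*((0 + 7)*(-10 + 23)) = 665*(7*13)/27 = (665/27)*91 = 60515/27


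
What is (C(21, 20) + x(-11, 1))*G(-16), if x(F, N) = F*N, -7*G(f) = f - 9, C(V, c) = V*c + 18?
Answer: 1525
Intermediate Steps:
C(V, c) = 18 + V*c
G(f) = 9/7 - f/7 (G(f) = -(f - 9)/7 = -(-9 + f)/7 = 9/7 - f/7)
(C(21, 20) + x(-11, 1))*G(-16) = ((18 + 21*20) - 11*1)*(9/7 - 1/7*(-16)) = ((18 + 420) - 11)*(9/7 + 16/7) = (438 - 11)*(25/7) = 427*(25/7) = 1525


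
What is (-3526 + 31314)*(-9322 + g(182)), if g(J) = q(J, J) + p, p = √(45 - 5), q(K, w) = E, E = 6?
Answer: -258873008 + 55576*√10 ≈ -2.5870e+8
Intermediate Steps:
q(K, w) = 6
p = 2*√10 (p = √40 = 2*√10 ≈ 6.3246)
g(J) = 6 + 2*√10
(-3526 + 31314)*(-9322 + g(182)) = (-3526 + 31314)*(-9322 + (6 + 2*√10)) = 27788*(-9316 + 2*√10) = -258873008 + 55576*√10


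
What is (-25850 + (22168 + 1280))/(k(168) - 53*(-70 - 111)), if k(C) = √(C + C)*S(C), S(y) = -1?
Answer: -23042386/92025313 - 9608*√21/92025313 ≈ -0.25087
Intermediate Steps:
k(C) = -√2*√C (k(C) = √(C + C)*(-1) = √(2*C)*(-1) = (√2*√C)*(-1) = -√2*√C)
(-25850 + (22168 + 1280))/(k(168) - 53*(-70 - 111)) = (-25850 + (22168 + 1280))/(-√2*√168 - 53*(-70 - 111)) = (-25850 + 23448)/(-√2*2*√42 - 53*(-181)) = -2402/(-4*√21 + 9593) = -2402/(9593 - 4*√21)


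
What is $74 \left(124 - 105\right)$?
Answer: $1406$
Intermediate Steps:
$74 \left(124 - 105\right) = 74 \cdot 19 = 1406$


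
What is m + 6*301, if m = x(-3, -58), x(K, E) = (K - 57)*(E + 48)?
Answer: 2406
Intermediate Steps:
x(K, E) = (-57 + K)*(48 + E)
m = 600 (m = -2736 - 57*(-58) + 48*(-3) - 58*(-3) = -2736 + 3306 - 144 + 174 = 600)
m + 6*301 = 600 + 6*301 = 600 + 1806 = 2406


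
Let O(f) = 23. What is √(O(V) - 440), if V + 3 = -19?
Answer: I*√417 ≈ 20.421*I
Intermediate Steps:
V = -22 (V = -3 - 19 = -22)
√(O(V) - 440) = √(23 - 440) = √(-417) = I*√417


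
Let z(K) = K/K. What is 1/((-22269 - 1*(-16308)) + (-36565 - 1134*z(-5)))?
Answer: -1/43660 ≈ -2.2904e-5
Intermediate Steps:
z(K) = 1
1/((-22269 - 1*(-16308)) + (-36565 - 1134*z(-5))) = 1/((-22269 - 1*(-16308)) + (-36565 - 1134)) = 1/((-22269 + 16308) + (-36565 - 1*1134)) = 1/(-5961 + (-36565 - 1134)) = 1/(-5961 - 37699) = 1/(-43660) = -1/43660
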